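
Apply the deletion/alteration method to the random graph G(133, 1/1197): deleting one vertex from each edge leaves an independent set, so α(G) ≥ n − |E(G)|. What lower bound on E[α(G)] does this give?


E[|E(G)|] = C(133, 2)·p = 8778 · (1/1197) = 22/3.
E[α(G)] ≥ n − E[|E(G)|] = 133 − 22/3 = 377/3.
Numerically: ≈ 125.666667.
(This is only a lower bound; the true E[α(G)] may be larger.)

E[α(G)] ≥ 377/3 ≈ 125.666667.


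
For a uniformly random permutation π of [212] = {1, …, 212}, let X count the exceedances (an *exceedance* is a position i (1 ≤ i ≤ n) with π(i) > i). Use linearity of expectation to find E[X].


Write X = Σ_{i=1}^{212} X_i, where X_i = 1_{π(i) > i}.
For each fixed i, π(i) is uniform over {1, …, 212} (marginal of a uniform permutation), so P[π(i) > i] = (n − i)/n. Summing: Σ_{i=1}^{212} (n − i)/n = (0 + 1 + … + 211)/212 = 212(212 − 1)/(2·212) = (212 − 1)/2.
Hence E[X] = Σ_{i=1}^{212} (212 − i)/212 = 211/2 ≈ 105.500.

E[X] = 211/2 = 105.500.


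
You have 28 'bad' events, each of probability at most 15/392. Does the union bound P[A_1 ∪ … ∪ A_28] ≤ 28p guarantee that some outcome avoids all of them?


Union bound: P[∪_{i=1}^{28} A_i] ≤ Σ_i P[A_i] ≤ 28·p = 28·(15/392) = 15/14.
Numerically: 15/14 ≈ 1.0714286.
Is 15/14 < 1? NO.
Since the bound 15/14 is ≥ 1, the union bound is uninformative here; it does NOT by itself certify existence.

28·p = 15/14 ≈ 1.0714286; existence NOT certified by the union bound.


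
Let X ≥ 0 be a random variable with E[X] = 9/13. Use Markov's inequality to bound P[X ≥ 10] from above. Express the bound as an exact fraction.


μ = E[X] = 9/13, a = 10.
Markov: P[X ≥ 10] ≤ μ/a = (9/13)/10 = 9/130.
Numerically: ≈ 0.069.
(Since a = 10 > μ = 0.692, the bound 9/130 is < 1 and informative.)

P[X ≥ 10] ≤ 9/130 ≈ 0.069.


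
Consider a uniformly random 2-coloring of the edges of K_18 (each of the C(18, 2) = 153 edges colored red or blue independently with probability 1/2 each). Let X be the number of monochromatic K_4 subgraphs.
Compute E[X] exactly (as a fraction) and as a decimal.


Let X = Σ_S X_S over the C(18, 4) = 3060 subsets S of size 4, where X_S = 1 if the K_4 on S is monochromatic.
For a fixed S, the K_4 on S has C(4, 2) = 6 edges. P[all 6 edges red] = (1/2)^6, and likewise for blue, so P[monochromatic] = 2·(1/2)^6 = 2^{1 − 6} = 1/32.
By linearity of expectation: E[X] = C(18, 4) · 2^{1 − 6} = 3060 · 1/32 = 765/8.
Numerically: E[X] ≈ 95.62500.

E[X] = C(18,4)·2^(1−C(4,2)) = 765/8 ≈ 95.62500.


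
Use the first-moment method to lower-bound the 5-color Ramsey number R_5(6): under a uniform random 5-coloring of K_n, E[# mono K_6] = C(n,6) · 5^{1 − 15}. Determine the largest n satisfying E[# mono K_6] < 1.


We need C(n, 6) · 5^{1 − 15} < 1, i.e. C(n, 6) < 5^{15 − 1} = 6103515625.
Check values of n near the boundary:
  n = 126: C(126, 6) = 4925156775; 4925156775 < 6103515625? YES
  n = 127: C(127, 6) = 5169379425; 5169379425 < 6103515625? YES
  n = 128: C(128, 6) = 5423611200; 5423611200 < 6103515625? YES
  n = 129: C(129, 6) = 5688177600; 5688177600 < 6103515625? YES
  n = 130: C(130, 6) = 5963412000; 5963412000 < 6103515625? YES
  n = 131: C(131, 6) = 6249655776; 6249655776 < 6103515625? NO
The largest n with C(n, 6) < 6103515625 is n = 130 (where E[X] = 47707296/48828125 ≈ 0.977045). Hence R_5(6) > 130, i.e. R_5(6) ≥ 131.

Largest n = 130; hence R_5(6) > 130.


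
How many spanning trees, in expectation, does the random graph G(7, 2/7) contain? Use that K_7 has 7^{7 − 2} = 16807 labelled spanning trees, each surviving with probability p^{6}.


K_7 has 7^{7 − 2} = 16807 labelled spanning trees.
For each such spanning tree H, let X_H = 1 if all 6 edges of H are present in G. Then P[X_H = 1] = p^{6} = (2/7)^{6} = 64/117649.
By linearity: E[X] = Σ_H E[X_H] = 16807 · p^{6} = 16807 · 64/117649 = 64/7.
Numerically: E[X] ≈ 9.14.

E[X] = 16807 · (2/7)^{6} = 64/7 ≈ 9.14.


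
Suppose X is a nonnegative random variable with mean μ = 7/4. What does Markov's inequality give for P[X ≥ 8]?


μ = E[X] = 7/4, a = 8.
Markov: P[X ≥ 8] ≤ μ/a = (7/4)/8 = 7/32.
Numerically: ≈ 0.2188.
(Since a = 8 > μ = 1.7500, the bound 7/32 is < 1 and informative.)

P[X ≥ 8] ≤ 7/32 ≈ 0.2188.


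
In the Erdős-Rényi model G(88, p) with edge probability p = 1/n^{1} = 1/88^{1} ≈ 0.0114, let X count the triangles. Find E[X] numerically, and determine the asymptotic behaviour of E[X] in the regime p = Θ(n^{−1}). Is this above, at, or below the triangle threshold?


Number of potential triangles: C(88, 3) = 109736.
Each occurs with probability p³ ≈ (0.0114)³ ≈ 1.46741e-06.
By linearity: E[X] = C(88, 3)·p³ ≈ 109736 · 1.46741e-06 ≈ 0.161.
Here α = 1, so p = 1/n is exactly at the triangle threshold p ~ 1/n. Asymptotically E[X] → c³/6 = 1³/6 = 1/6 ≈ 0.167, a bounded constant. In this regime the triangle count is asymptotically Poisson(c³/6).

E[X] ≈ 0.161; in regime p = Θ(1/n^{1}) E[X] stays bounded (at the triangle threshold p ~ 1/n).


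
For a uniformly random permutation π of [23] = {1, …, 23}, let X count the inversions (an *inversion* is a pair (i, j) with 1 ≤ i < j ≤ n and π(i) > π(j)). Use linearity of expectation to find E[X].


Write X = Σ X_I over the C(23, 2) = 253 pairs i < j, with X_I the indicator of one inversion.
There are 253 indicators.
For each fixed pair i < j, the values π(i) and π(j) are two distinct elements of {1, …, 23} in uniformly random order; by symmetry P[π(i) > π(j)] = 1/2.
By linearity: E[X] = 253 · (1/2) = C(23, 2) · (1/2) = 253/2 = 253/2 ≈ 126.50000.

E[X] = 253/2 = 126.50000.


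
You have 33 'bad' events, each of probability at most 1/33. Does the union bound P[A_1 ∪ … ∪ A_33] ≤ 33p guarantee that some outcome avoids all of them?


Union bound: P[∪_{i=1}^{33} A_i] ≤ Σ_i P[A_i] ≤ 33·p = 33·(1/33) = 1.
Numerically: 1 ≈ 1.00000.
Is 1 < 1? NO.
Since the bound 1 is ≥ 1, the union bound is uninformative here; it does NOT by itself certify existence.

33·p = 1 ≈ 1.00000; existence NOT certified by the union bound.


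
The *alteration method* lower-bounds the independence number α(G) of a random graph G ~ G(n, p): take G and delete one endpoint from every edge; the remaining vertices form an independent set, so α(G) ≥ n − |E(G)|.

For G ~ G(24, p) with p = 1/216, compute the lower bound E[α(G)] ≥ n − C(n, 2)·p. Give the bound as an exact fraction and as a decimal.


E[|E(G)|] = C(24, 2)·p = 276 · (1/216) = 23/18.
E[α(G)] ≥ n − E[|E(G)|] = 24 − 23/18 = 409/18.
Numerically: ≈ 22.722.
(This is only a lower bound; the true E[α(G)] may be larger.)

E[α(G)] ≥ 409/18 ≈ 22.722.


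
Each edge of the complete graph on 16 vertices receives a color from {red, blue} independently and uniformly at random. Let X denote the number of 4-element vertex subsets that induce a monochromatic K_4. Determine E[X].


Let X = Σ_S X_S over the C(16, 4) = 1820 subsets S of size 4, where X_S = 1 if the K_4 on S is monochromatic.
For a fixed S, the K_4 on S has C(4, 2) = 6 edges. P[all 6 edges red] = (1/2)^6, and likewise for blue, so P[monochromatic] = 2·(1/2)^6 = 2^{1 − 6} = 1/32.
By linearity of expectation: E[X] = C(16, 4) · 2^{1 − 6} = 1820 · 1/32 = 455/8.
Numerically: E[X] ≈ 56.875000.

E[X] = C(16,4)·2^(1−C(4,2)) = 455/8 ≈ 56.875000.


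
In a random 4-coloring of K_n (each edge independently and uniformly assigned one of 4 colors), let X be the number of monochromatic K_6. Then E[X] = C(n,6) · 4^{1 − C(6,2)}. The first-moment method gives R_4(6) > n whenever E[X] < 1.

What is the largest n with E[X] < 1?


We need C(n, 6) · 4^{1 − 15} < 1, i.e. C(n, 6) < 4^{15 − 1} = 268435456.
Check values of n near the boundary:
  n = 76: C(76, 6) = 218618940; 218618940 < 268435456? YES
  n = 77: C(77, 6) = 237093780; 237093780 < 268435456? YES
  n = 78: C(78, 6) = 256851595; 256851595 < 268435456? YES
  n = 79: C(79, 6) = 277962685; 277962685 < 268435456? NO
  n = 80: C(80, 6) = 300500200; 300500200 < 268435456? NO
  n = 81: C(81, 6) = 324540216; 324540216 < 268435456? NO
The largest n with C(n, 6) < 268435456 is n = 78 (where E[X] = 256851595/268435456 ≈ 0.95685). Hence R_4(6) > 78, i.e. R_4(6) ≥ 79.

Largest n = 78; hence R_4(6) > 78.


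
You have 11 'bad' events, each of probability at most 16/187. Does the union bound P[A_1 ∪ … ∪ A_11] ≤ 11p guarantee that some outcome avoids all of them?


Union bound: P[∪_{i=1}^{11} A_i] ≤ Σ_i P[A_i] ≤ 11·p = 11·(16/187) = 16/17.
Numerically: 16/17 ≈ 0.94118.
Is 16/17 < 1? YES.
Since P[∪ A_i] ≤ 16/17 < 1, the complement has P[∩ A_i^c] ≥ 1 − 16/17 = 1/17 > 0, so some outcome avoids every A_i.

11·p = 16/17 ≈ 0.94118; existence CERTIFIED by the union bound.


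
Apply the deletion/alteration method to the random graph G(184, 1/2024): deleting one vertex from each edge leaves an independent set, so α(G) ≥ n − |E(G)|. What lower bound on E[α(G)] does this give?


E[|E(G)|] = C(184, 2)·p = 16836 · (1/2024) = 183/22.
E[α(G)] ≥ n − E[|E(G)|] = 184 − 183/22 = 3865/22.
Numerically: ≈ 175.68182.
(This is only a lower bound; the true E[α(G)] may be larger.)

E[α(G)] ≥ 3865/22 ≈ 175.68182.


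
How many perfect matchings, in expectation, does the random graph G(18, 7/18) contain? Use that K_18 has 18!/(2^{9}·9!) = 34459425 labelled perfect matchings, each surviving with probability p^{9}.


K_18 has 18!/(2^{9}·9!) = 34459425 labelled perfect matchings.
For each such perfect matching H, let X_H = 1 if all 9 edges of H are present in G. Then P[X_H = 1] = p^{9} = (7/18)^{9} = 40353607/198359290368.
By linearity of expectation: E[X] = Σ_H E[X_H] = 34459425 · p^{9} = 34459425 · 40353607/198359290368 = 17167433257975/2448880128.
Numerically: E[X] ≈ 7010.32.

E[X] = 34459425 · (7/18)^{9} = 17167433257975/2448880128 ≈ 7010.32.


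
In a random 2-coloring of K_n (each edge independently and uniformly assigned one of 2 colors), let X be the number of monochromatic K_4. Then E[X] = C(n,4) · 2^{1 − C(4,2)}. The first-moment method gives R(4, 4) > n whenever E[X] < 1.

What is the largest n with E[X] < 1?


We need C(n, 4) · 2^{1 − 6} < 1, i.e. C(n, 4) < 2^{6 − 1} = 32.
Check values of n near the boundary:
  n = 4: C(4, 4) = 1; 1 < 32? YES
  n = 5: C(5, 4) = 5; 5 < 32? YES
  n = 6: C(6, 4) = 15; 15 < 32? YES
  n = 7: C(7, 4) = 35; 35 < 32? NO
  n = 8: C(8, 4) = 70; 70 < 32? NO
The largest n with C(n, 4) < 32 is n = 6 (where E[X] = 15/32 ≈ 0.46875). Hence R(4, 4) > 6, i.e. R(4, 4) ≥ 7.

Largest n = 6; hence R(4, 4) > 6.


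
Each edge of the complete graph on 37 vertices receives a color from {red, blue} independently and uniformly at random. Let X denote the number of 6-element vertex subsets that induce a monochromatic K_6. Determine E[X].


Let X = Σ_S X_S over the C(37, 6) = 2324784 subsets S of size 6, where X_S = 1 if the K_6 on S is monochromatic.
For a fixed S, the K_6 on S has C(6, 2) = 15 edges. P[all 15 edges red] = (1/2)^15, and likewise for blue, so P[monochromatic] = 2·(1/2)^15 = 2^{1 − 15} = 1/16384.
By linearity: E[X] = C(37, 6) · 2^{1 − 15} = 2324784 · 1/16384 = 145299/1024.
Numerically: E[X] ≈ 141.89355.

E[X] = C(37,6)·2^(1−C(6,2)) = 145299/1024 ≈ 141.89355.


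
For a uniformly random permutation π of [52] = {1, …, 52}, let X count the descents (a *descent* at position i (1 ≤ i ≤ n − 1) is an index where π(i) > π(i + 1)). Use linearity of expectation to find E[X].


Write X = Σ X_I over i = 1, …, 51, with X_I the indicator of one descent.
There are 51 indicators.
For each fixed i, the pair (π(i), π(i+1)) is a uniformly random ordered pair of distinct values from {1, …, 52}; by symmetry P[π(i) > π(i+1)] = 1/2.
By linearity: E[X] = 51 · (1/2) = (52 − 1) · (1/2) = 51/2 ≈ 25.500.

E[X] = 51/2 = 25.500.


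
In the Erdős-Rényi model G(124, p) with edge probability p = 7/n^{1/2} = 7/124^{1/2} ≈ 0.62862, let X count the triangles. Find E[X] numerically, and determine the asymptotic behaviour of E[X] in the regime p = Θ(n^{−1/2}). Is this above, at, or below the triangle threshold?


Number of potential triangles: C(124, 3) = 310124.
Each occurs with probability p³ ≈ (0.62862)³ ≈ 2.4840572e-01.
By linearity: E[X] = C(124, 3)·p³ ≈ 310124 · 2.4840572e-01 ≈ 77036.57555.
Since α = 1/2 < 1, p = c/n^{1/2} ≫ 1/n is above the triangle threshold p ~ 1/n. Asymptotically E[X] ~ (c³/6)·n^{3(1−α)} = (7³/6)·n^{1.5} → ∞; triangles are abundant w.h.p.

E[X] ≈ 77036.57555; in regime p = Θ(1/n^{1/2}) E[X] diverges (above the triangle threshold p ~ 1/n).


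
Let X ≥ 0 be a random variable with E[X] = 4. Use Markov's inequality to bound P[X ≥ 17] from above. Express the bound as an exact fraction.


μ = E[X] = 4, a = 17.
Markov: P[X ≥ 17] ≤ μ/a = (4)/17 = 4/17.
Numerically: ≈ 0.2353.
(Since a = 17 > μ = 4.0000, the bound 4/17 is < 1 and informative.)

P[X ≥ 17] ≤ 4/17 ≈ 0.2353.


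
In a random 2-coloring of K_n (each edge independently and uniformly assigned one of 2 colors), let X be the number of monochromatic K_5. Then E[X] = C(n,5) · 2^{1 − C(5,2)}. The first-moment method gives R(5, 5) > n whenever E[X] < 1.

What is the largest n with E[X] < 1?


We need C(n, 5) · 2^{1 − 10} < 1, i.e. C(n, 5) < 2^{10 − 1} = 512.
Check values of n near the boundary:
  n = 6: C(6, 5) = 6; 6 < 512? YES
  n = 7: C(7, 5) = 21; 21 < 512? YES
  n = 8: C(8, 5) = 56; 56 < 512? YES
  n = 9: C(9, 5) = 126; 126 < 512? YES
  n = 10: C(10, 5) = 252; 252 < 512? YES
  n = 11: C(11, 5) = 462; 462 < 512? YES
  n = 12: C(12, 5) = 792; 792 < 512? NO
  n = 13: C(13, 5) = 1287; 1287 < 512? NO
The largest n with C(n, 5) < 512 is n = 11 (where E[X] = 231/256 ≈ 0.902344). Hence R(5, 5) > 11, i.e. R(5, 5) ≥ 12.

Largest n = 11; hence R(5, 5) > 11.


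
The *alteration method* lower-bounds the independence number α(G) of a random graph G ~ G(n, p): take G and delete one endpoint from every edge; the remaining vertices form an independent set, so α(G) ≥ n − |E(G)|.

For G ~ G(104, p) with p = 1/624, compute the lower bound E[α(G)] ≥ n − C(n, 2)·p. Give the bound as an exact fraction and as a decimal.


E[|E(G)|] = C(104, 2)·p = 5356 · (1/624) = 103/12.
E[α(G)] ≥ n − E[|E(G)|] = 104 − 103/12 = 1145/12.
Numerically: ≈ 95.4167.
(This is only a lower bound; the true E[α(G)] may be larger.)

E[α(G)] ≥ 1145/12 ≈ 95.4167.


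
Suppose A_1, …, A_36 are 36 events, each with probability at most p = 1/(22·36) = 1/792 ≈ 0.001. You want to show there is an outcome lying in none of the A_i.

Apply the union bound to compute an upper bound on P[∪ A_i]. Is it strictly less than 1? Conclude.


Union bound: P[∪_{i=1}^{36} A_i] ≤ Σ_i P[A_i] ≤ 36·p = 36·(1/792) = 1/22.
Numerically: 1/22 ≈ 0.045.
Is 1/22 < 1? YES.
Since P[∪ A_i] ≤ 1/22 < 1, the complement has P[∩ A_i^c] ≥ 1 − 1/22 = 21/22 > 0, so some outcome avoids every A_i.

36·p = 1/22 ≈ 0.045; existence CERTIFIED by the union bound.


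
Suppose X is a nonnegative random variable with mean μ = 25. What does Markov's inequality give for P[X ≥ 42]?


μ = E[X] = 25, a = 42.
Markov: P[X ≥ 42] ≤ μ/a = (25)/42 = 25/42.
Numerically: ≈ 0.595238.
(Since a = 42 > μ = 25.000000, the bound 25/42 is < 1 and informative.)

P[X ≥ 42] ≤ 25/42 ≈ 0.595238.


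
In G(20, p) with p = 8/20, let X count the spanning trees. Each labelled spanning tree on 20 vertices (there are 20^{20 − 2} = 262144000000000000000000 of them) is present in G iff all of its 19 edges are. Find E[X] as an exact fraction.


K_20 has 20^{20 − 2} = 262144000000000000000000 labelled spanning trees.
For each such spanning tree H, let X_H = 1 if all 19 edges of H are present in G. Then P[X_H = 1] = p^{19} = (2/5)^{19} = 524288/19073486328125.
By linearity: E[X] = Σ_H E[X_H] = 262144000000000000000000 · p^{19} = 262144000000000000000000 · 524288/19073486328125 = 36028797018963968/5.
Numerically: E[X] ≈ 7.206e+15.

E[X] = 262144000000000000000000 · (2/5)^{19} = 36028797018963968/5 ≈ 7.206e+15.


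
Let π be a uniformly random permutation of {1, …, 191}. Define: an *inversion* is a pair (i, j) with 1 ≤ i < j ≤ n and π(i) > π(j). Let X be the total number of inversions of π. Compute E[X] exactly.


Write X = Σ X_I over the C(191, 2) = 18145 pairs i < j, with X_I the indicator of one inversion.
There are 18145 indicators.
For each fixed pair i < j, the values π(i) and π(j) are two distinct elements of {1, …, 191} in uniformly random order; by symmetry P[π(i) > π(j)] = 1/2.
By linearity: E[X] = 18145 · (1/2) = C(191, 2) · (1/2) = 18145/2 = 18145/2 ≈ 9072.5000.

E[X] = 18145/2 = 9072.5000.


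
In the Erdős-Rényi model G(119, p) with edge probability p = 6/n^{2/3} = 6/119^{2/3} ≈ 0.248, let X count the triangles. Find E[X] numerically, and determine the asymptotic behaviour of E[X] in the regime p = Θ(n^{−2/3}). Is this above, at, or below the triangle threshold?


Number of potential triangles: C(119, 3) = 273819.
Each occurs with probability p³ ≈ (0.248)³ ≈ 1.525316e-02.
By linearity: E[X] = C(119, 3)·p³ ≈ 273819 · 1.525316e-02 ≈ 4176.6050.
Since α = 2/3 < 1, p = c/n^{2/3} ≫ 1/n is above the triangle threshold p ~ 1/n. Asymptotically E[X] ~ (c³/6)·n^{3(1−α)} = (6³/6)·n^{1} → ∞; triangles are abundant w.h.p.

E[X] ≈ 4176.6050; in regime p = Θ(1/n^{2/3}) E[X] diverges (above the triangle threshold p ~ 1/n).


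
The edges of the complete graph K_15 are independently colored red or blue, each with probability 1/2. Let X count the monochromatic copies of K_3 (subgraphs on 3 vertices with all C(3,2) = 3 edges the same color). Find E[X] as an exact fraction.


Let X = Σ_S X_S over the C(15, 3) = 455 subsets S of size 3, where X_S = 1 if the K_3 on S is monochromatic.
For a fixed S, the K_3 on S has C(3, 2) = 3 edges. P[all 3 edges red] = (1/2)^3, and likewise for blue, so P[monochromatic] = 2·(1/2)^3 = 2^{1 − 3} = 1/4.
By linearity: E[X] = C(15, 3) · 2^{1 − 3} = 455 · 1/4 = 455/4.
Numerically: E[X] ≈ 113.750000.

E[X] = C(15,3)·2^(1−C(3,2)) = 455/4 ≈ 113.750000.


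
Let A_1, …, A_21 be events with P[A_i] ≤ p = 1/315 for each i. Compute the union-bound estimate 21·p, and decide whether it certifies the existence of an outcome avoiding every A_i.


Union bound: P[∪_{i=1}^{21} A_i] ≤ Σ_i P[A_i] ≤ 21·p = 21·(1/315) = 1/15.
Numerically: 1/15 ≈ 0.066667.
Is 1/15 < 1? YES.
Since P[∪ A_i] ≤ 1/15 < 1, the complement has P[∩ A_i^c] ≥ 1 − 1/15 = 14/15 > 0, so some outcome avoids every A_i.

21·p = 1/15 ≈ 0.066667; existence CERTIFIED by the union bound.


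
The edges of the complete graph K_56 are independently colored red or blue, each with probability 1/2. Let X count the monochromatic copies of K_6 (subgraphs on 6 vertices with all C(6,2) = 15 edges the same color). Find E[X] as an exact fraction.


Let X = Σ_S X_S over the C(56, 6) = 32468436 subsets S of size 6, where X_S = 1 if the K_6 on S is monochromatic.
For a fixed S, the K_6 on S has C(6, 2) = 15 edges. P[all 15 edges red] = (1/2)^15, and likewise for blue, so P[monochromatic] = 2·(1/2)^15 = 2^{1 − 15} = 1/16384.
Summing: E[X] = C(56, 6) · 2^{1 − 15} = 32468436 · 1/16384 = 8117109/4096.
Numerically: E[X] ≈ 1981.716.

E[X] = C(56,6)·2^(1−C(6,2)) = 8117109/4096 ≈ 1981.716.


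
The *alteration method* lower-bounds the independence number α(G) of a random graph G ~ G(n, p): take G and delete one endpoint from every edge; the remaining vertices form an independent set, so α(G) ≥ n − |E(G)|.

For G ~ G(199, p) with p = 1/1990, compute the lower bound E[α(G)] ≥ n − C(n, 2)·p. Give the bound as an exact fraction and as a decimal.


E[|E(G)|] = C(199, 2)·p = 19701 · (1/1990) = 99/10.
E[α(G)] ≥ n − E[|E(G)|] = 199 − 99/10 = 1891/10.
Numerically: ≈ 189.1000.
(This is only a lower bound; the true E[α(G)] may be larger.)

E[α(G)] ≥ 1891/10 ≈ 189.1000.


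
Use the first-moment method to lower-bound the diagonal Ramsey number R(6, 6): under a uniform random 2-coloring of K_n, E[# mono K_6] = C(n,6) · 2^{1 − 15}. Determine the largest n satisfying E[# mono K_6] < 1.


We need C(n, 6) · 2^{1 − 15} < 1, i.e. C(n, 6) < 2^{15 − 1} = 16384.
Check values of n near the boundary:
  n = 16: C(16, 6) = 8008; 8008 < 16384? YES
  n = 17: C(17, 6) = 12376; 12376 < 16384? YES
  n = 18: C(18, 6) = 18564; 18564 < 16384? NO
  n = 19: C(19, 6) = 27132; 27132 < 16384? NO
  n = 20: C(20, 6) = 38760; 38760 < 16384? NO
The largest n with C(n, 6) < 16384 is n = 17 (where E[X] = 1547/2048 ≈ 0.755). Hence R(6, 6) > 17, i.e. R(6, 6) ≥ 18.

Largest n = 17; hence R(6, 6) > 17.


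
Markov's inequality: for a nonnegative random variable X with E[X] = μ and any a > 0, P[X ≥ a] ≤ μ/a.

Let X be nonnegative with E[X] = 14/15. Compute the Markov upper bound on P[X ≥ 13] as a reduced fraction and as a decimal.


μ = E[X] = 14/15, a = 13.
Markov: P[X ≥ 13] ≤ μ/a = (14/15)/13 = 14/195.
Numerically: ≈ 0.0718.
(Since a = 13 > μ = 0.9333, the bound 14/195 is < 1 and informative.)

P[X ≥ 13] ≤ 14/195 ≈ 0.0718.


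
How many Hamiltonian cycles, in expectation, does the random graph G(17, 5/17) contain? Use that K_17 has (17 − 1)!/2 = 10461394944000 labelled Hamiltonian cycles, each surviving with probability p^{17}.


K_17 has (17 − 1)!/2 = 10461394944000 labelled Hamiltonian cycles.
For each such Hamiltonian cycle H, let X_H = 1 if all 17 edges of H are present in G. Then P[X_H = 1] = p^{17} = (5/17)^{17} = 762939453125/827240261886336764177.
By linearity: E[X] = Σ_H E[X_H] = 10461394944000 · p^{17} = 10461394944000 · 762939453125/827240261886336764177 = 7981410937500000000000000/827240261886336764177.
Numerically: E[X] ≈ 9648.24.

E[X] = 10461394944000 · (5/17)^{17} = 7981410937500000000000000/827240261886336764177 ≈ 9648.24.


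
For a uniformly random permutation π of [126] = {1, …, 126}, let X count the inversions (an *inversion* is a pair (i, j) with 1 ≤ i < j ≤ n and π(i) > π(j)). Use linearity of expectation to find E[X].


Write X = Σ X_I over the C(126, 2) = 7875 pairs i < j, with X_I the indicator of one inversion.
There are 7875 indicators.
For each fixed pair i < j, the values π(i) and π(j) are two distinct elements of {1, …, 126} in uniformly random order; by symmetry P[π(i) > π(j)] = 1/2.
By linearity: E[X] = 7875 · (1/2) = C(126, 2) · (1/2) = 7875/2 = 7875/2 ≈ 3937.50000.

E[X] = 7875/2 = 3937.50000.


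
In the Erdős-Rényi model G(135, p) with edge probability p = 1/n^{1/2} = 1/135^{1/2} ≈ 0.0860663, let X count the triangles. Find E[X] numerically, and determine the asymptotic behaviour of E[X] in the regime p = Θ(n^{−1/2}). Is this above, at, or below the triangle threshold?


Number of potential triangles: C(135, 3) = 400995.
Each occurs with probability p³ ≈ (0.0860663)³ ≈ 6.37528123e-04.
By linearity: E[X] = C(135, 3)·p³ ≈ 400995 · 6.37528123e-04 ≈ 255.645590.
Since α = 1/2 < 1, p = c/n^{1/2} ≫ 1/n is above the triangle threshold p ~ 1/n. Asymptotically E[X] ~ (c³/6)·n^{3(1−α)} = (1³/6)·n^{1.5} → ∞; triangles are abundant w.h.p.

E[X] ≈ 255.645590; in regime p = Θ(1/n^{1/2}) E[X] diverges (above the triangle threshold p ~ 1/n).


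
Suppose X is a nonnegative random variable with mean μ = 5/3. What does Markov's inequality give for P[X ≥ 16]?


μ = E[X] = 5/3, a = 16.
Markov: P[X ≥ 16] ≤ μ/a = (5/3)/16 = 5/48.
Numerically: ≈ 0.104167.
(Since a = 16 > μ = 1.666667, the bound 5/48 is < 1 and informative.)

P[X ≥ 16] ≤ 5/48 ≈ 0.104167.


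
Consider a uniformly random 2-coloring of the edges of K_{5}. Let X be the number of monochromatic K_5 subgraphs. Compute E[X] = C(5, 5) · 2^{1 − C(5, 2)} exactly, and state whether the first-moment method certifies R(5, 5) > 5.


E[X] = C(5, 5) · 2^{1 − 10} = 1 · 2^{−9} = 1/512.
As a reduced fraction: E[X] = 1/512 ≈ 0.002.
Is E[X] < 1? YES.
Since E[X] < 1, there exists a 2-coloring of K_{5} with no monochromatic K_5; hence R(5, 5) > 5.

E[X] = 1/512 ≈ 0.002; E[X] < 1, so R(5, 5) > 5.


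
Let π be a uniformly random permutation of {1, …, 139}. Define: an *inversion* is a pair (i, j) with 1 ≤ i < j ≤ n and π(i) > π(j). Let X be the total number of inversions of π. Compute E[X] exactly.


Write X = Σ X_I over the C(139, 2) = 9591 pairs i < j, with X_I the indicator of one inversion.
There are 9591 indicators.
For each fixed pair i < j, the values π(i) and π(j) are two distinct elements of {1, …, 139} in uniformly random order; by symmetry P[π(i) > π(j)] = 1/2.
By linearity: E[X] = 9591 · (1/2) = C(139, 2) · (1/2) = 9591/2 = 9591/2 ≈ 4795.500.

E[X] = 9591/2 = 4795.500.


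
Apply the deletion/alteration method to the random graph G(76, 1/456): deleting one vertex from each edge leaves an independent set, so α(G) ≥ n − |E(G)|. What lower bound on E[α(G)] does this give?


E[|E(G)|] = C(76, 2)·p = 2850 · (1/456) = 25/4.
E[α(G)] ≥ n − E[|E(G)|] = 76 − 25/4 = 279/4.
Numerically: ≈ 69.750.
(This is only a lower bound; the true E[α(G)] may be larger.)

E[α(G)] ≥ 279/4 ≈ 69.750.


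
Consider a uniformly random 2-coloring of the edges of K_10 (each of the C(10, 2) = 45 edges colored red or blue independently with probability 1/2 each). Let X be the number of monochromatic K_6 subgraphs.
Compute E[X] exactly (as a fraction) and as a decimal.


Let X = Σ_S X_S over the C(10, 6) = 210 subsets S of size 6, where X_S = 1 if the K_6 on S is monochromatic.
For a fixed S, the K_6 on S has C(6, 2) = 15 edges. P[all 15 edges red] = (1/2)^15, and likewise for blue, so P[monochromatic] = 2·(1/2)^15 = 2^{1 − 15} = 1/16384.
Summing: E[X] = C(10, 6) · 2^{1 − 15} = 210 · 1/16384 = 105/8192.
Numerically: E[X] ≈ 0.0128.

E[X] = C(10,6)·2^(1−C(6,2)) = 105/8192 ≈ 0.0128.


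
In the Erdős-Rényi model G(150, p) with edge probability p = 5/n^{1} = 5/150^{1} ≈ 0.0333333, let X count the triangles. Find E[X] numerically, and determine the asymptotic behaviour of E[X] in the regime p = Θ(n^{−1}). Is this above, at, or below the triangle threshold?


Number of potential triangles: C(150, 3) = 551300.
Each occurs with probability p³ ≈ (0.0333333)³ ≈ 3.70370370e-05.
By linearity: E[X] = C(150, 3)·p³ ≈ 551300 · 3.70370370e-05 ≈ 20.418519.
Here α = 1, so p = 5/n is exactly at the triangle threshold p ~ 1/n. Asymptotically E[X] → c³/6 = 5³/6 = 125/6 ≈ 20.833333, a bounded constant. In this regime the triangle count is asymptotically Poisson(c³/6).

E[X] ≈ 20.418519; in regime p = Θ(1/n^{1}) E[X] stays bounded (at the triangle threshold p ~ 1/n).


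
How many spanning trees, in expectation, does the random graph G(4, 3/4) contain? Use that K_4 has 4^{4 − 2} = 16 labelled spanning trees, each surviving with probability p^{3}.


K_4 has 4^{4 − 2} = 16 labelled spanning trees.
For each such spanning tree H, let X_H = 1 if all 3 edges of H are present in G. Then P[X_H = 1] = p^{3} = (3/4)^{3} = 27/64.
By linearity: E[X] = Σ_H E[X_H] = 16 · p^{3} = 16 · 27/64 = 27/4.
Numerically: E[X] ≈ 6.75.

E[X] = 16 · (3/4)^{3} = 27/4 ≈ 6.75.


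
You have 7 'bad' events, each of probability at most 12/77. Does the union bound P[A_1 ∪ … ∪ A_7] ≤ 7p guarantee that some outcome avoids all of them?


Union bound: P[∪_{i=1}^{7} A_i] ≤ Σ_i P[A_i] ≤ 7·p = 7·(12/77) = 12/11.
Numerically: 12/11 ≈ 1.0909.
Is 12/11 < 1? NO.
Since the bound 12/11 is ≥ 1, the union bound is uninformative here; it does NOT by itself certify existence.

7·p = 12/11 ≈ 1.0909; existence NOT certified by the union bound.


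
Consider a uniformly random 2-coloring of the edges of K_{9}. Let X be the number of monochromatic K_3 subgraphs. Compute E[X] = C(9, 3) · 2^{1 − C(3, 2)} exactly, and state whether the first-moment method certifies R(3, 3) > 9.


E[X] = C(9, 3) · 2^{1 − 3} = 84 · 2^{−2} = 84/4.
As a reduced fraction: E[X] = 21 ≈ 21.0000.
Is E[X] < 1? NO.
Since E[X] ≥ 1, the first-moment bound is inconclusive at n = 9; it does NOT by itself certify R(3, 3) > 9.

E[X] = 21 ≈ 21.0000; E[X] ≥ 1; first-moment method inconclusive here.


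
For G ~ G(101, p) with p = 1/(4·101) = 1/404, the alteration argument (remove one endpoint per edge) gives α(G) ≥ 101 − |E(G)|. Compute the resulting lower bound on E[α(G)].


E[|E(G)|] = C(101, 2)·p = 5050 · (1/404) = 25/2.
E[α(G)] ≥ n − E[|E(G)|] = 101 − 25/2 = 177/2.
Numerically: ≈ 88.500000.
(This is only a lower bound; the true E[α(G)] may be larger.)

E[α(G)] ≥ 177/2 ≈ 88.500000.


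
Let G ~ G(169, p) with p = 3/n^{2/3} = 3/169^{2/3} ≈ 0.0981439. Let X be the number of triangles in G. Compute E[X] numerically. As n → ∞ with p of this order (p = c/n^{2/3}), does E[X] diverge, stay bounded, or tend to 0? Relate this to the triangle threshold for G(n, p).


Number of potential triangles: C(169, 3) = 790244.
Each occurs with probability p³ ≈ (0.0981439)³ ≈ 9.45345051e-04.
By linearity: E[X] = C(169, 3)·p³ ≈ 790244 · 9.45345051e-04 ≈ 747.053254.
Since α = 2/3 < 1, p = c/n^{2/3} ≫ 1/n is above the triangle threshold p ~ 1/n. Asymptotically E[X] ~ (c³/6)·n^{3(1−α)} = (3³/6)·n^{1} → ∞; triangles are abundant w.h.p.

E[X] ≈ 747.053254; in regime p = Θ(1/n^{2/3}) E[X] diverges (above the triangle threshold p ~ 1/n).


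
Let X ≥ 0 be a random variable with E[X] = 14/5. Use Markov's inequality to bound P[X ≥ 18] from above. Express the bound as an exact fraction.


μ = E[X] = 14/5, a = 18.
Markov: P[X ≥ 18] ≤ μ/a = (14/5)/18 = 7/45.
Numerically: ≈ 0.1556.
(Since a = 18 > μ = 2.8000, the bound 7/45 is < 1 and informative.)

P[X ≥ 18] ≤ 7/45 ≈ 0.1556.


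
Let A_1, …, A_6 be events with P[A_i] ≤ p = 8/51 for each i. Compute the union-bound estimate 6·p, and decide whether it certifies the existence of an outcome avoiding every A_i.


Union bound: P[∪_{i=1}^{6} A_i] ≤ Σ_i P[A_i] ≤ 6·p = 6·(8/51) = 16/17.
Numerically: 16/17 ≈ 0.9411765.
Is 16/17 < 1? YES.
Since P[∪ A_i] ≤ 16/17 < 1, the complement has P[∩ A_i^c] ≥ 1 − 16/17 = 1/17 > 0, so some outcome avoids every A_i.

6·p = 16/17 ≈ 0.9411765; existence CERTIFIED by the union bound.


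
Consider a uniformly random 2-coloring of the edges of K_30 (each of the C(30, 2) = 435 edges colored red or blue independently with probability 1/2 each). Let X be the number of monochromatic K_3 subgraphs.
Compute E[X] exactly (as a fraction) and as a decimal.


Let X = Σ_S X_S over the C(30, 3) = 4060 subsets S of size 3, where X_S = 1 if the K_3 on S is monochromatic.
For a fixed S, the K_3 on S has C(3, 2) = 3 edges. P[all 3 edges red] = (1/2)^3, and likewise for blue, so P[monochromatic] = 2·(1/2)^3 = 2^{1 − 3} = 1/4.
Summing: E[X] = C(30, 3) · 2^{1 − 3} = 4060 · 1/4 = 1015.
Numerically: E[X] ≈ 1015.000000.

E[X] = C(30,3)·2^(1−C(3,2)) = 1015 ≈ 1015.000000.


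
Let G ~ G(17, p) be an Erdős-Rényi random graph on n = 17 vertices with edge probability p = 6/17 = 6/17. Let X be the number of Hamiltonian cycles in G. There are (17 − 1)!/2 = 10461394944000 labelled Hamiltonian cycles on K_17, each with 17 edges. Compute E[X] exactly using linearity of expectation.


K_17 has (17 − 1)!/2 = 10461394944000 labelled Hamiltonian cycles.
For each such Hamiltonian cycle H, let X_H = 1 if all 17 edges of H are present in G. Then P[X_H = 1] = p^{17} = (6/17)^{17} = 16926659444736/827240261886336764177.
Summing the indicators: E[X] = Σ_H E[X_H] = 10461394944000 · p^{17} = 10461394944000 · 16926659444736/827240261886336764177 = 177076469533971037814784000/827240261886336764177.
Numerically: E[X] ≈ 2.141e+05.

E[X] = 10461394944000 · (6/17)^{17} = 177076469533971037814784000/827240261886336764177 ≈ 2.141e+05.


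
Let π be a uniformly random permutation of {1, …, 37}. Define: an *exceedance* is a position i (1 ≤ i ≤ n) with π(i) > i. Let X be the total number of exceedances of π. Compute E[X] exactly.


Write X = Σ_{i=1}^{37} X_i, where X_i = 1_{π(i) > i}.
For each fixed i, π(i) is uniform over {1, …, 37} (marginal of a uniform permutation), so P[π(i) > i] = (n − i)/n. Summing: Σ_{i=1}^{37} (n − i)/n = (0 + 1 + … + 36)/37 = 37(37 − 1)/(2·37) = (37 − 1)/2.
Hence E[X] = Σ_{i=1}^{37} (37 − i)/37 = 18 ≈ 18.000.

E[X] = 18 = 18.000.


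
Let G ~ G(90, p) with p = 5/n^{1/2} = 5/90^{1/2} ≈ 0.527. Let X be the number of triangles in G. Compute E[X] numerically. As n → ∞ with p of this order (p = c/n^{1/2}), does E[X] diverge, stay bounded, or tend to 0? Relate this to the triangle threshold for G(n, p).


Number of potential triangles: C(90, 3) = 117480.
Each occurs with probability p³ ≈ (0.527)³ ≈ 1.464017e-01.
By linearity: E[X] = C(90, 3)·p³ ≈ 117480 · 1.464017e-01 ≈ 17199.2768.
Since α = 1/2 < 1, p = c/n^{1/2} ≫ 1/n is above the triangle threshold p ~ 1/n. Asymptotically E[X] ~ (c³/6)·n^{3(1−α)} = (5³/6)·n^{1.5} → ∞; triangles are abundant w.h.p.

E[X] ≈ 17199.2768; in regime p = Θ(1/n^{1/2}) E[X] diverges (above the triangle threshold p ~ 1/n).


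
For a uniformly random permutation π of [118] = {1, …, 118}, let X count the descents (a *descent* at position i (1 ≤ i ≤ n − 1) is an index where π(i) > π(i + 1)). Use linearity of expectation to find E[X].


Write X = Σ X_I over i = 1, …, 117, with X_I the indicator of one descent.
There are 117 indicators.
For each fixed i, the pair (π(i), π(i+1)) is a uniformly random ordered pair of distinct values from {1, …, 118}; by symmetry P[π(i) > π(i+1)] = 1/2.
By linearity: E[X] = 117 · (1/2) = (118 − 1) · (1/2) = 117/2 ≈ 58.500000.

E[X] = 117/2 = 58.500000.


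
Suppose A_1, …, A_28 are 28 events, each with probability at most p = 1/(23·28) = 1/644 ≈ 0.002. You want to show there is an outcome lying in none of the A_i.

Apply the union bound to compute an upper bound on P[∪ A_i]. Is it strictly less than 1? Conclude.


Union bound: P[∪_{i=1}^{28} A_i] ≤ Σ_i P[A_i] ≤ 28·p = 28·(1/644) = 1/23.
Numerically: 1/23 ≈ 0.043.
Is 1/23 < 1? YES.
Since P[∪ A_i] ≤ 1/23 < 1, the complement has P[∩ A_i^c] ≥ 1 − 1/23 = 22/23 > 0, so some outcome avoids every A_i.

28·p = 1/23 ≈ 0.043; existence CERTIFIED by the union bound.


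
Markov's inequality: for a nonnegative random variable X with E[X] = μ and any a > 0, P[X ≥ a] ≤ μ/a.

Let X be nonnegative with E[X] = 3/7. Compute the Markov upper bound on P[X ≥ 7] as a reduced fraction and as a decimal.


μ = E[X] = 3/7, a = 7.
Markov: P[X ≥ 7] ≤ μ/a = (3/7)/7 = 3/49.
Numerically: ≈ 0.0612.
(Since a = 7 > μ = 0.4286, the bound 3/49 is < 1 and informative.)

P[X ≥ 7] ≤ 3/49 ≈ 0.0612.


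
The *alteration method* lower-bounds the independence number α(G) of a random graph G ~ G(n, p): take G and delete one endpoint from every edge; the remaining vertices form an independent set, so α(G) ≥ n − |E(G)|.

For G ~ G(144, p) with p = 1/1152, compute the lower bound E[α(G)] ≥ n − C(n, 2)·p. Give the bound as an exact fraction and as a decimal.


E[|E(G)|] = C(144, 2)·p = 10296 · (1/1152) = 143/16.
E[α(G)] ≥ n − E[|E(G)|] = 144 − 143/16 = 2161/16.
Numerically: ≈ 135.0625.
(This is only a lower bound; the true E[α(G)] may be larger.)

E[α(G)] ≥ 2161/16 ≈ 135.0625.


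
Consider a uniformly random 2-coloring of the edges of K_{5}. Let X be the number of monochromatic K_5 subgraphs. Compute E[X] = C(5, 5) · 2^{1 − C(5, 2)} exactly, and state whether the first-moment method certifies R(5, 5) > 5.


E[X] = C(5, 5) · 2^{1 − 10} = 1 · 2^{−9} = 1/512.
As a reduced fraction: E[X] = 1/512 ≈ 0.001953.
Is E[X] < 1? YES.
Since E[X] < 1, there exists a 2-coloring of K_{5} with no monochromatic K_5; hence R(5, 5) > 5.

E[X] = 1/512 ≈ 0.001953; E[X] < 1, so R(5, 5) > 5.


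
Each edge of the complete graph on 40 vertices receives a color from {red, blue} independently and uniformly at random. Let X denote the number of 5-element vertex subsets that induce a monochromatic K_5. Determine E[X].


Let X = Σ_S X_S over the C(40, 5) = 658008 subsets S of size 5, where X_S = 1 if the K_5 on S is monochromatic.
For a fixed S, the K_5 on S has C(5, 2) = 10 edges. P[all 10 edges red] = (1/2)^10, and likewise for blue, so P[monochromatic] = 2·(1/2)^10 = 2^{1 − 10} = 1/512.
By linearity of expectation: E[X] = C(40, 5) · 2^{1 − 10} = 658008 · 1/512 = 82251/64.
Numerically: E[X] ≈ 1285.172.

E[X] = C(40,5)·2^(1−C(5,2)) = 82251/64 ≈ 1285.172.


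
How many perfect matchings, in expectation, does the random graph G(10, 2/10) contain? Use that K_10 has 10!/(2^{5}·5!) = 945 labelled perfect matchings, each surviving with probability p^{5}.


K_10 has 10!/(2^{5}·5!) = 945 labelled perfect matchings.
For each such perfect matching H, let X_H = 1 if all 5 edges of H are present in G. Then P[X_H = 1] = p^{5} = (1/5)^{5} = 1/3125.
Summing the indicators: E[X] = Σ_H E[X_H] = 945 · p^{5} = 945 · 1/3125 = 189/625.
Numerically: E[X] ≈ 0.302.

E[X] = 945 · (1/5)^{5} = 189/625 ≈ 0.302.


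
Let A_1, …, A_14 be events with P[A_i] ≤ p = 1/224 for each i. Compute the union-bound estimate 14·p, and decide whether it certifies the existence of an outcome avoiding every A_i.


Union bound: P[∪_{i=1}^{14} A_i] ≤ Σ_i P[A_i] ≤ 14·p = 14·(1/224) = 1/16.
Numerically: 1/16 ≈ 0.06250.
Is 1/16 < 1? YES.
Since P[∪ A_i] ≤ 1/16 < 1, the complement has P[∩ A_i^c] ≥ 1 − 1/16 = 15/16 > 0, so some outcome avoids every A_i.

14·p = 1/16 ≈ 0.06250; existence CERTIFIED by the union bound.


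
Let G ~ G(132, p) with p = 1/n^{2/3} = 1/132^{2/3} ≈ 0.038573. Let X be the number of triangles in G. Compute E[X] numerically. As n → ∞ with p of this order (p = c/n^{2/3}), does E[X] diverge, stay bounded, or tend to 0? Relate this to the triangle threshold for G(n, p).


Number of potential triangles: C(132, 3) = 374660.
Each occurs with probability p³ ≈ (0.038573)³ ≈ 5.7392103e-05.
By linearity: E[X] = C(132, 3)·p³ ≈ 374660 · 5.7392103e-05 ≈ 21.50253.
Since α = 2/3 < 1, p = c/n^{2/3} ≫ 1/n is above the triangle threshold p ~ 1/n. Asymptotically E[X] ~ (c³/6)·n^{3(1−α)} = (1³/6)·n^{1} → ∞; triangles are abundant w.h.p.

E[X] ≈ 21.50253; in regime p = Θ(1/n^{2/3}) E[X] diverges (above the triangle threshold p ~ 1/n).


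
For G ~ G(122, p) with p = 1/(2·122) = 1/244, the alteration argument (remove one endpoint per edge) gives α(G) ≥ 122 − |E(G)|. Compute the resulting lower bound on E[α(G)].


E[|E(G)|] = C(122, 2)·p = 7381 · (1/244) = 121/4.
E[α(G)] ≥ n − E[|E(G)|] = 122 − 121/4 = 367/4.
Numerically: ≈ 91.750.
(This is only a lower bound; the true E[α(G)] may be larger.)

E[α(G)] ≥ 367/4 ≈ 91.750.


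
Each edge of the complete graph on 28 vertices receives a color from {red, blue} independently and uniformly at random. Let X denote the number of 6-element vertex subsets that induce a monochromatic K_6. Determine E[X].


Let X = Σ_S X_S over the C(28, 6) = 376740 subsets S of size 6, where X_S = 1 if the K_6 on S is monochromatic.
For a fixed S, the K_6 on S has C(6, 2) = 15 edges. P[all 15 edges red] = (1/2)^15, and likewise for blue, so P[monochromatic] = 2·(1/2)^15 = 2^{1 − 15} = 1/16384.
By linearity of expectation: E[X] = C(28, 6) · 2^{1 − 15} = 376740 · 1/16384 = 94185/4096.
Numerically: E[X] ≈ 22.994385.

E[X] = C(28,6)·2^(1−C(6,2)) = 94185/4096 ≈ 22.994385.


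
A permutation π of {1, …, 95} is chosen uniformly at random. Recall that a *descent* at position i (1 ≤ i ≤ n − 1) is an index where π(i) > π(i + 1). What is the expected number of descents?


Write X = Σ X_I over i = 1, …, 94, with X_I the indicator of one descent.
There are 94 indicators.
For each fixed i, the pair (π(i), π(i+1)) is a uniformly random ordered pair of distinct values from {1, …, 95}; by symmetry P[π(i) > π(i+1)] = 1/2.
By linearity: E[X] = 94 · (1/2) = (95 − 1) · (1/2) = 47 ≈ 47.00000.

E[X] = 47 = 47.00000.
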